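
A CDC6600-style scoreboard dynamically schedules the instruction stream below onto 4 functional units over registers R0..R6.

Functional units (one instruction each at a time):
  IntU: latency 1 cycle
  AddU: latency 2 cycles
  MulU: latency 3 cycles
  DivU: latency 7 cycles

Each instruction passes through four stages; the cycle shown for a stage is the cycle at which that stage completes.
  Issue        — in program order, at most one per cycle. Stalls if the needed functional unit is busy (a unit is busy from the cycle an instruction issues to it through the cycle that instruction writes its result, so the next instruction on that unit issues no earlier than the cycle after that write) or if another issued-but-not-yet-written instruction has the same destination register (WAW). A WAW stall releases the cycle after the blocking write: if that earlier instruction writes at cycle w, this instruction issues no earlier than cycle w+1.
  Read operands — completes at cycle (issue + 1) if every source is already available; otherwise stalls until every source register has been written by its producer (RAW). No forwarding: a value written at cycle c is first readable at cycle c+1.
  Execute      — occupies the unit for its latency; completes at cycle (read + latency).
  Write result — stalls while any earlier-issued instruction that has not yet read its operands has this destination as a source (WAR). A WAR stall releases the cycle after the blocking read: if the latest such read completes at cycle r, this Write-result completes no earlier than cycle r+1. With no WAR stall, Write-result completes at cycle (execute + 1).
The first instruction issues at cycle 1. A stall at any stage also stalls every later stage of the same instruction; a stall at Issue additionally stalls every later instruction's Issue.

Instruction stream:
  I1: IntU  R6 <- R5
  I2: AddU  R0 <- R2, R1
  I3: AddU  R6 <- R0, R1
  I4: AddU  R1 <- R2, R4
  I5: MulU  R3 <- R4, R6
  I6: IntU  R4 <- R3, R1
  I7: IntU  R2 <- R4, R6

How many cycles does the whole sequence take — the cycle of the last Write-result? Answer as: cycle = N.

cycle = 25

I1: IS=1 RO=2 EX=3 WR=4
I2: IS=2 RO=3 EX=5 WR=6
I3: IS=7 RO=8 EX=10 WR=11  [struct: AddU busy until I2 writes@6]
I4: IS=12 RO=13 EX=15 WR=16  [struct: AddU busy until I3 writes@11]
I5: IS=13 RO=14 EX=17 WR=18
I6: IS=14 RO=19 EX=20 WR=21  [RAW R3: wait I5 write@18]
I7: IS=22 RO=23 EX=24 WR=25  [struct: IntU busy until I6 writes@21]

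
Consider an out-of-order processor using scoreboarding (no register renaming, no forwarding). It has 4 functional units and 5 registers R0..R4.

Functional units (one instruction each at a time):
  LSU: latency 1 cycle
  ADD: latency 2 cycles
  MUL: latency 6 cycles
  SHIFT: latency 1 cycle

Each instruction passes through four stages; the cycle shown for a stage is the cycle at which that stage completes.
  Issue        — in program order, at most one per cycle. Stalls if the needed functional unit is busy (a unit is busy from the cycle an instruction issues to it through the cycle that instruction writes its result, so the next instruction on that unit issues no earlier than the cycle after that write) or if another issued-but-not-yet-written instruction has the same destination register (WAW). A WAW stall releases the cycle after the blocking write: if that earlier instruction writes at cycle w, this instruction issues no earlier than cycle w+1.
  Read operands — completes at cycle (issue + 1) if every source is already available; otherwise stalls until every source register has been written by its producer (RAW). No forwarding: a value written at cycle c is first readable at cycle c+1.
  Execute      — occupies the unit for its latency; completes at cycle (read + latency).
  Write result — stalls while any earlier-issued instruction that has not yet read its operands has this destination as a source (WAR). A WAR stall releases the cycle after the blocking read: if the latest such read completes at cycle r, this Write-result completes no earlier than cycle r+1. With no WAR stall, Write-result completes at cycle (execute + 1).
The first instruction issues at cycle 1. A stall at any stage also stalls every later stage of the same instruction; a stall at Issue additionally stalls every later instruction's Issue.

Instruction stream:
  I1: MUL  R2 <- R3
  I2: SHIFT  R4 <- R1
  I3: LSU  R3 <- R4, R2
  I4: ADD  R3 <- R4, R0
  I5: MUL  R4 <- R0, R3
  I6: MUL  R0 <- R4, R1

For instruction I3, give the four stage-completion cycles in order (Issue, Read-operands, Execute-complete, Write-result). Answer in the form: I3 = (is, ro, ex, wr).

I3 = (3, 10, 11, 12)

I1  is:1  ro:2  ex:8  wr:9
I2  is:2  ro:3  ex:4  wr:5
I3  is:3  ro:10  ex:11  wr:12  — RAW R2: wait I1 write@9
I4  is:13  ro:14  ex:16  wr:17  — WAW R3: wait I3 write@12
I5  is:14  ro:18  ex:24  wr:25  — RAW R3: wait I4 write@17
I6  is:26  ro:27  ex:33  wr:34  — struct: MUL busy until I5 writes@25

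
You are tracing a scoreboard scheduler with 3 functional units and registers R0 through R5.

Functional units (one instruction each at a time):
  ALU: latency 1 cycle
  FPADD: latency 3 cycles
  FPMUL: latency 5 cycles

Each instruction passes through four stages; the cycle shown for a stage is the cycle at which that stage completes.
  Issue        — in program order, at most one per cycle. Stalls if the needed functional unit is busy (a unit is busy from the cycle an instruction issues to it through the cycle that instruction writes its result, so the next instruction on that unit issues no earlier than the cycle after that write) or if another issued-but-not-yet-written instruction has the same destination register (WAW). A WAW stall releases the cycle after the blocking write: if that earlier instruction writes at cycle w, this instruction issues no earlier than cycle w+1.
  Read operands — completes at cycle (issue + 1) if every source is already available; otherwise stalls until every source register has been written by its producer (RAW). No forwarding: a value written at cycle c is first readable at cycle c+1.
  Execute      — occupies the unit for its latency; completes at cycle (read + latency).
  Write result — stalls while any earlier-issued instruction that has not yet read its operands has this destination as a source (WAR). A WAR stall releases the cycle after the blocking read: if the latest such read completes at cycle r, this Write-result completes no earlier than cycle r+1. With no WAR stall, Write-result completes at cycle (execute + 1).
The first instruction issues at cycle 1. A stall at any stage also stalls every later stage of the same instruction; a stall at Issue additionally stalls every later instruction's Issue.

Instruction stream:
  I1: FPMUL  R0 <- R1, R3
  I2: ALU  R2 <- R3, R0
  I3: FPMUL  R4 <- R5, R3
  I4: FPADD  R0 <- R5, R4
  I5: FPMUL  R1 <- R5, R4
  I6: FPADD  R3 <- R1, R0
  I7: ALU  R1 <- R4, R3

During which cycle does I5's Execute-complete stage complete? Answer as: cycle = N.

t=1  I1→FPMUL
t=2  I1 RO | I2→ALU
t=7  I1 EX
t=8  I1 WR R0
t=9  I2 RO | I3→FPMUL
t=10  I2 EX | I3 RO | I4→FPADD
t=11  I2 WR R2
t=15  I3 EX
t=16  I3 WR R4
t=17  I4 RO | I5→FPMUL
t=18  I5 RO
t=20  I4 EX
t=21  I4 WR R0
t=22  I6→FPADD
t=23  I5 EX
t=24  I5 WR R1
t=25  I6 RO | I7→ALU
t=28  I6 EX
t=29  I6 WR R3
t=30  I7 RO
t=31  I7 EX
t=32  I7 WR R1

cycle = 23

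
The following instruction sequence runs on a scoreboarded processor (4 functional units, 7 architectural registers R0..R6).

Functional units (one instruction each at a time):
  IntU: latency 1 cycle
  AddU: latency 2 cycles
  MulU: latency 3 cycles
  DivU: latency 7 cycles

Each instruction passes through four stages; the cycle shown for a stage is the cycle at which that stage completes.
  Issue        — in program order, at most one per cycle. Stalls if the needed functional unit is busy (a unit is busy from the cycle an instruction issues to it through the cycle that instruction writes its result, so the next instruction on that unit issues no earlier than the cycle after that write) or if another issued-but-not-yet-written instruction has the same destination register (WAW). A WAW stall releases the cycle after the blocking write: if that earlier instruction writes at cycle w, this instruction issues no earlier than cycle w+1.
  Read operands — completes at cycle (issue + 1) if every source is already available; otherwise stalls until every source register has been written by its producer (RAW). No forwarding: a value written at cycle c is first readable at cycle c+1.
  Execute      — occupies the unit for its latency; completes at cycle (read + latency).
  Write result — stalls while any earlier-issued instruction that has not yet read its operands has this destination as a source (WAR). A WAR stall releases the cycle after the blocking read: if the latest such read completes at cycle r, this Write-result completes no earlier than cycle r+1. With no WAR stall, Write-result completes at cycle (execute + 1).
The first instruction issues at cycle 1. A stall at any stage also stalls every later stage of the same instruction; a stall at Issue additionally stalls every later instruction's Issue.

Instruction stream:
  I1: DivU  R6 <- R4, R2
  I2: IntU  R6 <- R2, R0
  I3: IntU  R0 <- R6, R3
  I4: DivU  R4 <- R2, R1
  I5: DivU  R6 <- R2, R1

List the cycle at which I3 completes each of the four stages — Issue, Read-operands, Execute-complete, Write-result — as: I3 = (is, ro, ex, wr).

I3 = (15, 16, 17, 18)

I1 -> (1, 2, 9, 10)
I2 -> (11, 12, 13, 14)  // WAW R6: wait I1 write@10
I3 -> (15, 16, 17, 18)  // struct: IntU busy until I2 writes@14
I4 -> (16, 17, 24, 25)
I5 -> (26, 27, 34, 35)  // struct: DivU busy until I4 writes@25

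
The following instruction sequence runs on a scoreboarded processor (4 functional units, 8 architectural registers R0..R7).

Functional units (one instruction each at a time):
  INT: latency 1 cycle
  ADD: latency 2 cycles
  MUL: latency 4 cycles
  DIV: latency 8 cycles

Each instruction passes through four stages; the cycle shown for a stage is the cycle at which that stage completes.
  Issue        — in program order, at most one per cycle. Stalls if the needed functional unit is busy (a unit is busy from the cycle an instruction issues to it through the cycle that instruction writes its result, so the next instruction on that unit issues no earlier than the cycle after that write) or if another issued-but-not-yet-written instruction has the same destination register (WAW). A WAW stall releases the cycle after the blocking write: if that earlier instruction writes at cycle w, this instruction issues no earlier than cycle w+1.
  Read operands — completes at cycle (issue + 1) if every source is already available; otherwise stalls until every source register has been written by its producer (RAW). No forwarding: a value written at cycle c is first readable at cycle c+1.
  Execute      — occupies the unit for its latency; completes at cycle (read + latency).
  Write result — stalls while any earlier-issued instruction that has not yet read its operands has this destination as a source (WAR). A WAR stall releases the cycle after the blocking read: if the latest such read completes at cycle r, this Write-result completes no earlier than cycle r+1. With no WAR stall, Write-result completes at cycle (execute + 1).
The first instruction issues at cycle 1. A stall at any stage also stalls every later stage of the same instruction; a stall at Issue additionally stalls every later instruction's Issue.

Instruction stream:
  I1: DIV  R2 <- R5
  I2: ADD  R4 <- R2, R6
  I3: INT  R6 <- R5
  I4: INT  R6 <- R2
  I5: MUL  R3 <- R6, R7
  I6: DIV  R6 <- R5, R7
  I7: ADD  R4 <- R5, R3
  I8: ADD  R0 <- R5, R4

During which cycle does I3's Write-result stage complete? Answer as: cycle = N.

cycle = 13

t=1  issue I1 (DIV)
t=2  I1 read-ops | issue I2 (ADD)
t=3  issue I3 (INT)
t=4  I3 read-ops
t=5  I3 finished on INT
t=10  I1 finished on DIV
t=11  I1→R2
t=12  I2 read-ops
t=13  I3→R6
t=14  I2 finished on ADD | issue I4 (INT)
t=15  I2→R4 | I4 read-ops | issue I5 (MUL)
t=16  I4 finished on INT
t=17  I4→R6
t=18  I5 read-ops | issue I6 (DIV)
t=19  I6 read-ops | issue I7 (ADD)
t=22  I5 finished on MUL
t=23  I5→R3
t=24  I7 read-ops
t=26  I7 finished on ADD
t=27  I6 finished on DIV | I7→R4
t=28  I6→R6 | issue I8 (ADD)
t=29  I8 read-ops
t=31  I8 finished on ADD
t=32  I8→R0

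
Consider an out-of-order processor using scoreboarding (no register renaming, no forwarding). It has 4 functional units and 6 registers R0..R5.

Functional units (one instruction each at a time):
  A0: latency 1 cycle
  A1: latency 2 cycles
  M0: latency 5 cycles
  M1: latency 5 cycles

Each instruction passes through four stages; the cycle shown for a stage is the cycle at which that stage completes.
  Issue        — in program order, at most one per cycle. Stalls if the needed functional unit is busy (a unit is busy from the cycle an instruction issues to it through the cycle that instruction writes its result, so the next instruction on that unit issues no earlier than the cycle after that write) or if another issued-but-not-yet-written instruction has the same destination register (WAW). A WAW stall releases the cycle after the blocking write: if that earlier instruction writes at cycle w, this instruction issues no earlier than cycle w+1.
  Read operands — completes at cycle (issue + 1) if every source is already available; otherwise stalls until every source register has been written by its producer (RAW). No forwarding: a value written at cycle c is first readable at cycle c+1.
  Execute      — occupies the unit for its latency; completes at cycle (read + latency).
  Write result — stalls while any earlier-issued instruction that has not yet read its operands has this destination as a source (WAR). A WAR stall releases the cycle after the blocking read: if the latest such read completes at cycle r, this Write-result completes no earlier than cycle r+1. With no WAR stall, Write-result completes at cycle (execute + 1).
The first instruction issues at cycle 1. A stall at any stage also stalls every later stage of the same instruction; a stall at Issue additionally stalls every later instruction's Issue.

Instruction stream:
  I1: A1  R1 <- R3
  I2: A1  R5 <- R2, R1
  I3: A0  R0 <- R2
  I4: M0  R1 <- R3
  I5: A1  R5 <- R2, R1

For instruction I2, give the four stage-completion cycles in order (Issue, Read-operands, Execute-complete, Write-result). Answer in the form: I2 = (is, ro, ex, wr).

t=1  I1→A1
t=2  I1 RO
t=4  I1 EX
t=5  I1 WR R1
t=6  I2→A1
t=7  I2 RO, I3→A0
t=8  I3 RO, I4→M0
t=9  I2 EX, I3 EX, I4 RO
t=10  I2 WR R5, I3 WR R0
t=11  I5→A1
t=14  I4 EX
t=15  I4 WR R1
t=16  I5 RO
t=18  I5 EX
t=19  I5 WR R5

I2 = (6, 7, 9, 10)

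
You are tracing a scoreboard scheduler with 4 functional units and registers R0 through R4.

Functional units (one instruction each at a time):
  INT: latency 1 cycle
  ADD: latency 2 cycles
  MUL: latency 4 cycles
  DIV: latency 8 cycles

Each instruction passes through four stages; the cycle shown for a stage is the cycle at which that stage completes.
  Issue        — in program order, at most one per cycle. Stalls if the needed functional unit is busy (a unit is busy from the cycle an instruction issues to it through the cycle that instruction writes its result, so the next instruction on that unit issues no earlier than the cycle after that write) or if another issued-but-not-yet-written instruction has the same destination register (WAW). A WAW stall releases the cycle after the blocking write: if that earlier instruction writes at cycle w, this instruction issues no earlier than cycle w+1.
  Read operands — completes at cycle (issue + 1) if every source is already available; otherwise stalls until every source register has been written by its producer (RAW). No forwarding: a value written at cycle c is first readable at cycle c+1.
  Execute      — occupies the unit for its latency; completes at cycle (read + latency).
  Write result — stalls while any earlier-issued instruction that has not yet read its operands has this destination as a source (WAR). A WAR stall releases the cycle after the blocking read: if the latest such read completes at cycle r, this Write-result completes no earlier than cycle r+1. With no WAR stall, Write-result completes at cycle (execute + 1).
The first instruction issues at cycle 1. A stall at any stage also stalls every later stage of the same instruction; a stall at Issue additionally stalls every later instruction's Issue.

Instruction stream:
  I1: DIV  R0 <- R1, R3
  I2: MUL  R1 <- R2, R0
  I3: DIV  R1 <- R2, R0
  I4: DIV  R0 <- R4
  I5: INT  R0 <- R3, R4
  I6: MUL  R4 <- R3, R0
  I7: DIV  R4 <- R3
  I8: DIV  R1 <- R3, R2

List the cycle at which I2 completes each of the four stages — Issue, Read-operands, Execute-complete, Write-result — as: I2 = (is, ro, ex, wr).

[1] I1 issues→DIV
[2] I1 reads | I2 issues→MUL
[10] I1 exec-done
[11] I1 writes R0
[12] I2 reads
[16] I2 exec-done
[17] I2 writes R1
[18] I3 issues→DIV
[19] I3 reads
[27] I3 exec-done
[28] I3 writes R1
[29] I4 issues→DIV
[30] I4 reads
[38] I4 exec-done
[39] I4 writes R0
[40] I5 issues→INT
[41] I5 reads | I6 issues→MUL
[42] I5 exec-done
[43] I5 writes R0
[44] I6 reads
[48] I6 exec-done
[49] I6 writes R4
[50] I7 issues→DIV
[51] I7 reads
[59] I7 exec-done
[60] I7 writes R4
[61] I8 issues→DIV
[62] I8 reads
[70] I8 exec-done
[71] I8 writes R1

I2 = (2, 12, 16, 17)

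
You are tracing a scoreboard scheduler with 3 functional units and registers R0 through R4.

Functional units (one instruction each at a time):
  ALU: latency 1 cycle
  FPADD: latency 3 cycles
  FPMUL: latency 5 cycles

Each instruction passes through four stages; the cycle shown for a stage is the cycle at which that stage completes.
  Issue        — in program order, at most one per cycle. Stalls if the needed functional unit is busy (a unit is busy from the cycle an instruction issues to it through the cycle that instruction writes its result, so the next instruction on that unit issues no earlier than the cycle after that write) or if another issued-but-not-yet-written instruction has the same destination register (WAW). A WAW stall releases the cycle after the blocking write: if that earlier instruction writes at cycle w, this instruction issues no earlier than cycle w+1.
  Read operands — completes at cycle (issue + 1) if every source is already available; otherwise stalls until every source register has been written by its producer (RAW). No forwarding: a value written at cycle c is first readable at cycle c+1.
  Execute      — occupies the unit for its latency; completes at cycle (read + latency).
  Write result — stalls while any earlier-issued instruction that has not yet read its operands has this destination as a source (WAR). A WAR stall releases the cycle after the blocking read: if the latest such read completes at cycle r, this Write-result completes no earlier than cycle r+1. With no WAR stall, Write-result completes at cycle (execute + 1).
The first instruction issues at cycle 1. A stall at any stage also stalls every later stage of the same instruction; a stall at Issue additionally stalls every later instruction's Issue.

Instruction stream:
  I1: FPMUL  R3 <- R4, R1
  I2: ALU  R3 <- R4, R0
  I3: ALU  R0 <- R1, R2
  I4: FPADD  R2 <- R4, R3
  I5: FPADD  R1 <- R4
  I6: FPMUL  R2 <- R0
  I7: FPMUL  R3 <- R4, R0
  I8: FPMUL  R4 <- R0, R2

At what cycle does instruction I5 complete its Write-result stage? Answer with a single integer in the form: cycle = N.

I1: IS=1 RO=2 EX=7 WR=8
I2: IS=9 RO=10 EX=11 WR=12  [WAW R3: wait I1 write@8]
I3: IS=13 RO=14 EX=15 WR=16  [struct: ALU busy until I2 writes@12]
I4: IS=14 RO=15 EX=18 WR=19
I5: IS=20 RO=21 EX=24 WR=25  [struct: FPADD busy until I4 writes@19]
I6: IS=21 RO=22 EX=27 WR=28
I7: IS=29 RO=30 EX=35 WR=36  [struct: FPMUL busy until I6 writes@28]
I8: IS=37 RO=38 EX=43 WR=44  [struct: FPMUL busy until I7 writes@36]

cycle = 25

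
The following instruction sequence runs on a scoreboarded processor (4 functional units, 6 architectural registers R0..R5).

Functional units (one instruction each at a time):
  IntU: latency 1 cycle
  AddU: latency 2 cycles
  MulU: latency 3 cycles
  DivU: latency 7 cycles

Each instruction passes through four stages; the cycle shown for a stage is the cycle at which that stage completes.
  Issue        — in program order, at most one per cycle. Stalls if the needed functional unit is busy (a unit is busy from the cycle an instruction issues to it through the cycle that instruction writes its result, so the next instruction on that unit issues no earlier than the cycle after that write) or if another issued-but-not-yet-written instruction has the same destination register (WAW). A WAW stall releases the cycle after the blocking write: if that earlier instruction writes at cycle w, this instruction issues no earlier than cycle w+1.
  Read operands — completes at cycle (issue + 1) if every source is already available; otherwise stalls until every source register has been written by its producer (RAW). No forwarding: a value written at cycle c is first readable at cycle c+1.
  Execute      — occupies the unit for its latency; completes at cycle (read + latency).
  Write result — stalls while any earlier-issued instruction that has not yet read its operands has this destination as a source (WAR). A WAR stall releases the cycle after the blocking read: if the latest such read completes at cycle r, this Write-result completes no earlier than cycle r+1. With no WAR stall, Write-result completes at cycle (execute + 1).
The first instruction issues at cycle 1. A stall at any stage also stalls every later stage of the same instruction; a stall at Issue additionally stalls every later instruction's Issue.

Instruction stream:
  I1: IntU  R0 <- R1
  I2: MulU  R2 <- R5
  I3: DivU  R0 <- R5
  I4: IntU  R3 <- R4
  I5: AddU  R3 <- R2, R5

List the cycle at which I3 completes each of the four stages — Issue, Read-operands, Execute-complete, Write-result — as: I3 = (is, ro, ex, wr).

cycle 1: I1 dispatched to IntU
cycle 2: I1 operands ready · I2 dispatched to MulU
cycle 3: I1 complete · I2 operands ready
cycle 4: R0←I1
cycle 5: I3 dispatched to DivU
cycle 6: I2 complete · I3 operands ready · I4 dispatched to IntU
cycle 7: R2←I2 · I4 operands ready
cycle 8: I4 complete
cycle 9: R3←I4
cycle 10: I5 dispatched to AddU
cycle 11: I5 operands ready
cycle 13: I3 complete · I5 complete
cycle 14: R0←I3 · R3←I5

I3 = (5, 6, 13, 14)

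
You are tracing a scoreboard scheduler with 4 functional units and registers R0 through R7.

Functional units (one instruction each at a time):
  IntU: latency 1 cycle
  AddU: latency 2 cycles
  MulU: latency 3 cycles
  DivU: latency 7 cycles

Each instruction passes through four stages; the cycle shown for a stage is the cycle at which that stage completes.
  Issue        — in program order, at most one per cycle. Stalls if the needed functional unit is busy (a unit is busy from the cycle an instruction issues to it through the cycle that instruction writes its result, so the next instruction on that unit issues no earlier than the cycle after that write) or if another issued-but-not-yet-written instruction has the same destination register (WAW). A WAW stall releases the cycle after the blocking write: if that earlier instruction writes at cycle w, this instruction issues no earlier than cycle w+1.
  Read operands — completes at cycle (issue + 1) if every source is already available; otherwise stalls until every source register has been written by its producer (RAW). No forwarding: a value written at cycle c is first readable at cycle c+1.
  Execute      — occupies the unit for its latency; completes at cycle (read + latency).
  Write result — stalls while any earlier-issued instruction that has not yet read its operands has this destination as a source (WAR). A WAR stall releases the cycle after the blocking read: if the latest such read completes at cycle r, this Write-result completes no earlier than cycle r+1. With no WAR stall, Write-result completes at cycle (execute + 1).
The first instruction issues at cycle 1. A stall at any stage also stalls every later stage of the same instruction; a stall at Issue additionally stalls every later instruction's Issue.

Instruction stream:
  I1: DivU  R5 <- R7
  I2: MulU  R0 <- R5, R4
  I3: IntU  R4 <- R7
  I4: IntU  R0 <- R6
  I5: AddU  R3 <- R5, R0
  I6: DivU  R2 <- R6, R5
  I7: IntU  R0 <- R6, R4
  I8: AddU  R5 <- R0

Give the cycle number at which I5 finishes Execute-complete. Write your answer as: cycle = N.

cycle = 22

1) issue 1, read 2, done 9, write 10
2) issue 2, read 11, done 14, write 15  <RAW R5: wait I1 write@10>
3) issue 3, read 4, done 5, write 12  <WAR R4: wait I2 read@11>
4) issue 16, read 17, done 18, write 19  <WAW R0: wait I2 write@15>
5) issue 17, read 20, done 22, write 23  <RAW R0: wait I4 write@19>
6) issue 18, read 19, done 26, write 27
7) issue 20, read 21, done 22, write 23  <struct: IntU busy until I4 writes@19>
8) issue 24, read 25, done 27, write 28  <struct: AddU busy until I5 writes@23>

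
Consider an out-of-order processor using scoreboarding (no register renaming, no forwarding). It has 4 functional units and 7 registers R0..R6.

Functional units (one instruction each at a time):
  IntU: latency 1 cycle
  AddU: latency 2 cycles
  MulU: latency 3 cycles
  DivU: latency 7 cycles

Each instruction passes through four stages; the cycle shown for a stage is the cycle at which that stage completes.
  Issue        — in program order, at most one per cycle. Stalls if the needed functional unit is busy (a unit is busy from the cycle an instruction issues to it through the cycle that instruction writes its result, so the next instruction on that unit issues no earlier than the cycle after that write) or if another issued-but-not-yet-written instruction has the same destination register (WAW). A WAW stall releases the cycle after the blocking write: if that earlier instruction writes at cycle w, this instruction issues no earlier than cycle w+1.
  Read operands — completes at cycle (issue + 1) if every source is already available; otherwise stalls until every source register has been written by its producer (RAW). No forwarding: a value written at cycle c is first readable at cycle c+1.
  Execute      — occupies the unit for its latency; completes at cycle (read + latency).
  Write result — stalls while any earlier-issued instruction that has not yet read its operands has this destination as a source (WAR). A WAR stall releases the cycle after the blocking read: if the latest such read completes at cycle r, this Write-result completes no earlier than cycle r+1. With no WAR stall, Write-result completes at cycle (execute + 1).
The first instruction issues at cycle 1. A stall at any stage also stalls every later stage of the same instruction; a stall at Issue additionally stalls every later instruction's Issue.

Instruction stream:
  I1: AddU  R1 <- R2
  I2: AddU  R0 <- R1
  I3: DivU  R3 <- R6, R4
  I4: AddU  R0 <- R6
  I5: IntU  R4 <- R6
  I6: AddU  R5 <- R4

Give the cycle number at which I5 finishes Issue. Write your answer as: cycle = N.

cycle = 12

[I1] 1/2/4/5
[I2] 6/7/9/10  (struct: AddU busy until I1 writes@5)
[I3] 7/8/15/16
[I4] 11/12/14/15  (struct: AddU busy until I2 writes@10)
[I5] 12/13/14/15
[I6] 16/17/19/20  (struct: AddU busy until I4 writes@15)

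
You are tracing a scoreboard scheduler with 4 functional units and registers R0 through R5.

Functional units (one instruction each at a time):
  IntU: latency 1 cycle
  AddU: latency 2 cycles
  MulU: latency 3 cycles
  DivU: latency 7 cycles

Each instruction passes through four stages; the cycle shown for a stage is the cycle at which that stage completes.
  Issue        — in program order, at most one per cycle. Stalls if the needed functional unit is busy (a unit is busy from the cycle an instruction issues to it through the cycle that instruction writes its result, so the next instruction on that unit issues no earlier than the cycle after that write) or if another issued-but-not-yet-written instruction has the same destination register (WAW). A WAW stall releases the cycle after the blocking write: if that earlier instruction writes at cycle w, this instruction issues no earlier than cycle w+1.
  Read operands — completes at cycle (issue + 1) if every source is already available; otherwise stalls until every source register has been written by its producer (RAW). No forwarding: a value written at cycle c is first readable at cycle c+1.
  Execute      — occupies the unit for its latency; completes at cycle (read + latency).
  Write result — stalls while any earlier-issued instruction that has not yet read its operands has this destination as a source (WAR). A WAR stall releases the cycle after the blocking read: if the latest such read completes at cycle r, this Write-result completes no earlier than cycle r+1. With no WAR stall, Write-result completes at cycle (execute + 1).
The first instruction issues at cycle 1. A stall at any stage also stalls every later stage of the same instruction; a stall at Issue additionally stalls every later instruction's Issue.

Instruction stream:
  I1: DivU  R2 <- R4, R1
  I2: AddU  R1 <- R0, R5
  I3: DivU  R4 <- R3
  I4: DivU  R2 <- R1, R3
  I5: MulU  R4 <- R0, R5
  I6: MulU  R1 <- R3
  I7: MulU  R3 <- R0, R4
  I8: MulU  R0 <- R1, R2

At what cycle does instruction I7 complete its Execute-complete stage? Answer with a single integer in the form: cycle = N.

cycle = 38

c1: I1 issues→DivU
c2: I1 reads | I2 issues→AddU
c3: I2 reads
c5: I2 exec-done
c6: I2 writes R1
c9: I1 exec-done
c10: I1 writes R2
c11: I3 issues→DivU
c12: I3 reads
c19: I3 exec-done
c20: I3 writes R4
c21: I4 issues→DivU
c22: I4 reads | I5 issues→MulU
c23: I5 reads
c26: I5 exec-done
c27: I5 writes R4
c28: I6 issues→MulU
c29: I4 exec-done | I6 reads
c30: I4 writes R2
c32: I6 exec-done
c33: I6 writes R1
c34: I7 issues→MulU
c35: I7 reads
c38: I7 exec-done
c39: I7 writes R3
c40: I8 issues→MulU
c41: I8 reads
c44: I8 exec-done
c45: I8 writes R0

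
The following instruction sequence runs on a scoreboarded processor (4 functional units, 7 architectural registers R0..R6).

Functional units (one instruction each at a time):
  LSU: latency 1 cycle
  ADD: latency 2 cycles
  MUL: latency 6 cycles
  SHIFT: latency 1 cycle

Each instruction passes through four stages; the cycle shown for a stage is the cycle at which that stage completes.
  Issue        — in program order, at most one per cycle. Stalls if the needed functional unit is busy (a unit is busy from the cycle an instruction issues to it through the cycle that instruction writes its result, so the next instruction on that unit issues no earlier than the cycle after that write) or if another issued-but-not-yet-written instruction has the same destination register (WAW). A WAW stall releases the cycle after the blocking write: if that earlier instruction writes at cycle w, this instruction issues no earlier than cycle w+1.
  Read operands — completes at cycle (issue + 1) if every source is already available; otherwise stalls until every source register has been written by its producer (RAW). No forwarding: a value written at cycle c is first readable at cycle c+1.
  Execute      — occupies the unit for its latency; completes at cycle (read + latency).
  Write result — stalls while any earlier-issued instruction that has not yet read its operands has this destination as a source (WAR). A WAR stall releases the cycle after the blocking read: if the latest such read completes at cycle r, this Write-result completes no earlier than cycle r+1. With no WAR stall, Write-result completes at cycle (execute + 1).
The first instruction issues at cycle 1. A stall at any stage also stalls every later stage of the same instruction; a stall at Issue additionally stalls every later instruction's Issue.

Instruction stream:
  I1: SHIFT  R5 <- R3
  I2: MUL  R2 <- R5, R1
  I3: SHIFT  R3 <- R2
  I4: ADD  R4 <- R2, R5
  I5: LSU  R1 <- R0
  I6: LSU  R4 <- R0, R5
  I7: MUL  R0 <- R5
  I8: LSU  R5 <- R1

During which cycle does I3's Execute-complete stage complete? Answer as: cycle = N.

cycle = 14

1) issue 1, read 2, done 3, write 4
2) issue 2, read 5, done 11, write 12  <RAW R5: wait I1 write@4>
3) issue 5, read 13, done 14, write 15  <struct: SHIFT busy until I1 writes@4 / RAW R2: wait I2 write@12>
4) issue 6, read 13, done 15, write 16  <RAW R2: wait I2 write@12>
5) issue 7, read 8, done 9, write 10
6) issue 17, read 18, done 19, write 20  <WAW R4: wait I4 write@16>
7) issue 18, read 19, done 25, write 26
8) issue 21, read 22, done 23, write 24  <struct: LSU busy until I6 writes@20>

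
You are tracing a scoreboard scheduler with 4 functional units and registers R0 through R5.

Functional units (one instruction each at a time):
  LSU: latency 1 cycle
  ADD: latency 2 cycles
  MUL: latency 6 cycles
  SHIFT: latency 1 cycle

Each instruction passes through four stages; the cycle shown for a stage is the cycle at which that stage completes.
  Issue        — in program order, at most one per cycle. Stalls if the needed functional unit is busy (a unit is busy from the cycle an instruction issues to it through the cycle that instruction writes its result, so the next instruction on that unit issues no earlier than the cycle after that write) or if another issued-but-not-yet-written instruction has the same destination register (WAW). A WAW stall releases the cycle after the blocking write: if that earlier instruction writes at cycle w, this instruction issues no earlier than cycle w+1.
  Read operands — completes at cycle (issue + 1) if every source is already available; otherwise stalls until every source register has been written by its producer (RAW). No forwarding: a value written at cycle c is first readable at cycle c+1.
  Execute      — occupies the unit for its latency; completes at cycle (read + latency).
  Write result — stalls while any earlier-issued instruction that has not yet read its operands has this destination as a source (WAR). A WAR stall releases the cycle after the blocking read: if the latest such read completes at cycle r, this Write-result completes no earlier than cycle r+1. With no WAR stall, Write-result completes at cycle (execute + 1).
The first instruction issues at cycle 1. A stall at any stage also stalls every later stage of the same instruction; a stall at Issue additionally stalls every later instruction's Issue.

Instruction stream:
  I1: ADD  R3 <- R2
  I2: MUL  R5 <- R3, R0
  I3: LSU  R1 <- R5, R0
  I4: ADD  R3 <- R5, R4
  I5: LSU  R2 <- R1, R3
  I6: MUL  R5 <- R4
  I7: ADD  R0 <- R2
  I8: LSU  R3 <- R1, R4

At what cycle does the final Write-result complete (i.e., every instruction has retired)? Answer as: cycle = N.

c1: I1 issues→ADD
c2: I1 reads; I2 issues→MUL
c3: I3 issues→LSU
c4: I1 exec-done
c5: I1 writes R3
c6: I2 reads; I4 issues→ADD
c12: I2 exec-done
c13: I2 writes R5
c14: I3 reads; I4 reads
c15: I3 exec-done
c16: I3 writes R1; I4 exec-done
c17: I4 writes R3; I5 issues→LSU
c18: I5 reads; I6 issues→MUL
c19: I5 exec-done; I6 reads; I7 issues→ADD
c20: I5 writes R2
c21: I7 reads; I8 issues→LSU
c22: I8 reads
c23: I7 exec-done; I8 exec-done
c24: I7 writes R0; I8 writes R3
c25: I6 exec-done
c26: I6 writes R5

cycle = 26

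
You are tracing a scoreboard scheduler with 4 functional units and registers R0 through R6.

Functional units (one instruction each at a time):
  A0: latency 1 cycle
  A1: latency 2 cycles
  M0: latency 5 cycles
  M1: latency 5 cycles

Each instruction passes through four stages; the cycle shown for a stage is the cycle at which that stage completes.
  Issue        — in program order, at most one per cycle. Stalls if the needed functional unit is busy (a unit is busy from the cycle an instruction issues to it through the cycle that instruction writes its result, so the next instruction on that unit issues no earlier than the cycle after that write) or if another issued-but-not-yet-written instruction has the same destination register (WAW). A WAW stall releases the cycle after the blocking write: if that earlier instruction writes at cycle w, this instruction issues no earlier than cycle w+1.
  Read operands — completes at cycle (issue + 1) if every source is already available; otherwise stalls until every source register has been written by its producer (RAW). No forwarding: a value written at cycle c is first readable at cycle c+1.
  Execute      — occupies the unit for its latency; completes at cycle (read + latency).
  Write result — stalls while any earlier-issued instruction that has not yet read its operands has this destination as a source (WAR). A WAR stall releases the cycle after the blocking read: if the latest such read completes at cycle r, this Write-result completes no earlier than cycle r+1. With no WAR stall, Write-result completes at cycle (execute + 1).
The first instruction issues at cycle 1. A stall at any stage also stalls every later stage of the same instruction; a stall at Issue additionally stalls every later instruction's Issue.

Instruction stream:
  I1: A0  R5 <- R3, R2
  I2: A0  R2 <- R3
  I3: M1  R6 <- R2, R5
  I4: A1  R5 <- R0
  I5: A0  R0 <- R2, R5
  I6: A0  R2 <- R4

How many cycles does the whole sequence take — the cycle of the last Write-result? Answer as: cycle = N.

cycle = 18

  I1 | 1 | 2 | 3 | 4
  I2 | 5 | 6 | 7 | 8   struct: A0 busy until I1 writes@4
  I3 | 6 | 9 | 14 | 15   RAW R2: wait I2 write@8
  I4 | 7 | 8 | 10 | 11
  I5 | 9 | 12 | 13 | 14   struct: A0 busy until I2 writes@8 · RAW R5: wait I4 write@11
  I6 | 15 | 16 | 17 | 18   struct: A0 busy until I5 writes@14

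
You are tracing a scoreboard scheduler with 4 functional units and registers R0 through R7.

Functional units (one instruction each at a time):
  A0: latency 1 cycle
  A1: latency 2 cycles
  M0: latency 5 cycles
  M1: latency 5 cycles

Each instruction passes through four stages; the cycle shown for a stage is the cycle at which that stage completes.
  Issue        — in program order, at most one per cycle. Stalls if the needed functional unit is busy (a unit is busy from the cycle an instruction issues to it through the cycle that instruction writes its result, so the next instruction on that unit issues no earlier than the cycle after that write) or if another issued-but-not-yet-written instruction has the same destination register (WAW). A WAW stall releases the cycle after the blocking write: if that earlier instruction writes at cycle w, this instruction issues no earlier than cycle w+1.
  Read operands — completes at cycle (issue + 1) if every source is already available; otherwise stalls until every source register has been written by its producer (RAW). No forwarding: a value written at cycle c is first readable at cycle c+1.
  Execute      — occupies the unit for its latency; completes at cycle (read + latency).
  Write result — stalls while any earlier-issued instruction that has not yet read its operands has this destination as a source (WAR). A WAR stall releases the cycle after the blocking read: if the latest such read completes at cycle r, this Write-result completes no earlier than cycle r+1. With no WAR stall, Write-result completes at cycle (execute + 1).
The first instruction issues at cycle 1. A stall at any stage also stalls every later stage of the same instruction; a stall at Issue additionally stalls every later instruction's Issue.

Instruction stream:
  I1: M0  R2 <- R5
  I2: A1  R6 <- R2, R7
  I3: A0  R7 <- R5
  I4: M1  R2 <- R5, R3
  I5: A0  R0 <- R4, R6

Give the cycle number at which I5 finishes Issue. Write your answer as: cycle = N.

[1] I1→M0
[2] I1 RO; I2→A1
[3] I3→A0
[4] I3 RO
[5] I3 EX
[7] I1 EX
[8] I1 WR R2
[9] I2 RO; I4→M1
[10] I3 WR R7; I4 RO
[11] I2 EX; I5→A0
[12] I2 WR R6
[13] I5 RO
[14] I5 EX
[15] I4 EX; I5 WR R0
[16] I4 WR R2

cycle = 11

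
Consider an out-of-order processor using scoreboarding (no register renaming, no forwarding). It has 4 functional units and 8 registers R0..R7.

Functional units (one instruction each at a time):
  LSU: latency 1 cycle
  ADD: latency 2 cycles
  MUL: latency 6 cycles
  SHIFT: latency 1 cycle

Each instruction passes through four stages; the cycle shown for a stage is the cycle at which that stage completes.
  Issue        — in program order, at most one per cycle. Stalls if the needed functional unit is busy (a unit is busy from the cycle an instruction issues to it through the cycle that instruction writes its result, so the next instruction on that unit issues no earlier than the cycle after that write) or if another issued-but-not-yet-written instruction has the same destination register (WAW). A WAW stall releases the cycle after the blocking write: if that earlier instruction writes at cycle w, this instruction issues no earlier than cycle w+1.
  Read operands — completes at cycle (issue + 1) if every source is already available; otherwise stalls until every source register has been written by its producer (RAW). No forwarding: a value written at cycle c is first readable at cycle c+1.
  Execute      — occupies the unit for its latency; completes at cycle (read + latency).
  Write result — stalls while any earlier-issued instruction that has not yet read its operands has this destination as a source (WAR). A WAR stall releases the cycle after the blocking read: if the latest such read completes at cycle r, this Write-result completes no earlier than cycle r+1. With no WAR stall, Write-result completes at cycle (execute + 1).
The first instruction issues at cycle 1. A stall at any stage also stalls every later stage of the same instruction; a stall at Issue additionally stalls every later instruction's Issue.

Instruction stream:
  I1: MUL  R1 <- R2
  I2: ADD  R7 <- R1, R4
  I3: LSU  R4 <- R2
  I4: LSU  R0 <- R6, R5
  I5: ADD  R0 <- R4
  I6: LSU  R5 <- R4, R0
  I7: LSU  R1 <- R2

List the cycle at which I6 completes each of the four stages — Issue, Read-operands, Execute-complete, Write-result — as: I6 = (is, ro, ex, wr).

t=1  issue I1 (MUL)
t=2  I1 read-ops; issue I2 (ADD)
t=3  issue I3 (LSU)
t=4  I3 read-ops
t=5  I3 finished on LSU
t=8  I1 finished on MUL
t=9  I1→R1
t=10  I2 read-ops
t=11  I3→R4
t=12  I2 finished on ADD; issue I4 (LSU)
t=13  I2→R7; I4 read-ops
t=14  I4 finished on LSU
t=15  I4→R0
t=16  issue I5 (ADD)
t=17  I5 read-ops; issue I6 (LSU)
t=19  I5 finished on ADD
t=20  I5→R0
t=21  I6 read-ops
t=22  I6 finished on LSU
t=23  I6→R5
t=24  issue I7 (LSU)
t=25  I7 read-ops
t=26  I7 finished on LSU
t=27  I7→R1

I6 = (17, 21, 22, 23)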